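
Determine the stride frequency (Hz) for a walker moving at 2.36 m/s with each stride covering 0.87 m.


f = v / stride_length
f = 2.36 / 0.87
f = 2.7126


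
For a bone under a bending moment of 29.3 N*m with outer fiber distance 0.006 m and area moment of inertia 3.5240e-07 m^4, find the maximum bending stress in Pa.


sigma = M * c / I
sigma = 29.3 * 0.006 / 3.5240e-07
M * c = 0.1758
sigma = 498864.9262


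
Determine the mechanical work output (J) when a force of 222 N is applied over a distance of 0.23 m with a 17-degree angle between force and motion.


W = F * d * cos(theta)
theta = 17 deg = 0.2967 rad
cos(theta) = 0.9563
W = 222 * 0.23 * 0.9563
W = 48.8289


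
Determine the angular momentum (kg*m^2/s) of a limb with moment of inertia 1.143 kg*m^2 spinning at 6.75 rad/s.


L = I * omega
L = 1.143 * 6.75
L = 7.7153


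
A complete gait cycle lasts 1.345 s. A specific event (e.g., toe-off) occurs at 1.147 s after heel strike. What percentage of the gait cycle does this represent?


pct = (event_time / cycle_time) * 100
pct = (1.147 / 1.345) * 100
ratio = 0.8528
pct = 85.2788


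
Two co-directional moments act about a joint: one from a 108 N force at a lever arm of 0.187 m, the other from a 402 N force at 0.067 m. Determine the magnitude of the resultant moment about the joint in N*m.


M = F1 * d1 + F2 * d2
M = 108 * 0.187 + 402 * 0.067
M = 20.1960 + 26.9340
M = 47.1300


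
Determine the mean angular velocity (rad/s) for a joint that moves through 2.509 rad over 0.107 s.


omega = delta_theta / delta_t
omega = 2.509 / 0.107
omega = 23.4486


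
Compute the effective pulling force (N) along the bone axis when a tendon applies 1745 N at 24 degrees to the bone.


F_eff = F_tendon * cos(theta)
theta = 24 deg = 0.4189 rad
cos(theta) = 0.9135
F_eff = 1745 * 0.9135
F_eff = 1594.1368


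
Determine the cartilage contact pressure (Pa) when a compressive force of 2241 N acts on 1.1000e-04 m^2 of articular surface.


P = F / A
P = 2241 / 1.1000e-04
P = 2.0373e+07


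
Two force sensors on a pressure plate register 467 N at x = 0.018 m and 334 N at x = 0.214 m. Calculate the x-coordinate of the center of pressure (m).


COP_x = (F1*x1 + F2*x2) / (F1 + F2)
COP_x = (467*0.018 + 334*0.214) / (467 + 334)
Numerator = 79.8820
Denominator = 801
COP_x = 0.0997


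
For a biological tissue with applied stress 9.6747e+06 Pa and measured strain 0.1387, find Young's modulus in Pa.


E = stress / strain
E = 9.6747e+06 / 0.1387
E = 6.9753e+07


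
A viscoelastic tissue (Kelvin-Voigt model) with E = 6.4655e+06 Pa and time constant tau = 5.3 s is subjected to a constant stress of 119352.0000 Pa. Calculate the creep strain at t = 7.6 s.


epsilon(t) = (sigma/E) * (1 - exp(-t/tau))
sigma/E = 119352.0000 / 6.4655e+06 = 0.0185
exp(-t/tau) = exp(-7.6 / 5.3) = 0.2384
epsilon = 0.0185 * (1 - 0.2384)
epsilon = 0.0141


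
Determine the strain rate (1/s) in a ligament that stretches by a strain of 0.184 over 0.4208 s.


strain_rate = delta_strain / delta_t
strain_rate = 0.184 / 0.4208
strain_rate = 0.4373


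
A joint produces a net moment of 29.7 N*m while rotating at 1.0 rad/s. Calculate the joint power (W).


P = M * omega
P = 29.7 * 1.0
P = 29.7000


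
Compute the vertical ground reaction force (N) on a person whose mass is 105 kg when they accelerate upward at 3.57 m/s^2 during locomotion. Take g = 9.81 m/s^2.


GRF = m * (g + a)
GRF = 105 * (9.81 + 3.57)
GRF = 105 * 13.3800
GRF = 1404.9000


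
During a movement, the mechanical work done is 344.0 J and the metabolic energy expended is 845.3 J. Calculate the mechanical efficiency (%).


eta = (W_mech / E_meta) * 100
eta = (344.0 / 845.3) * 100
ratio = 0.4070
eta = 40.6956


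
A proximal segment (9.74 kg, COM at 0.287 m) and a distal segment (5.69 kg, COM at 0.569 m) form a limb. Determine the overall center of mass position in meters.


COM = (m1*x1 + m2*x2) / (m1 + m2)
COM = (9.74*0.287 + 5.69*0.569) / (9.74 + 5.69)
Numerator = 6.0330
Denominator = 15.4300
COM = 0.3910


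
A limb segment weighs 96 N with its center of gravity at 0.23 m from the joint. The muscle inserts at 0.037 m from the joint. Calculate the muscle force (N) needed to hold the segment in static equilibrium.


F_muscle = W * d_load / d_muscle
F_muscle = 96 * 0.23 / 0.037
Numerator = 22.0800
F_muscle = 596.7568


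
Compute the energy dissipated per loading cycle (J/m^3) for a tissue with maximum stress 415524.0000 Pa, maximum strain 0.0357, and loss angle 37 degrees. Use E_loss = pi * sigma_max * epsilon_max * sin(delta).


E_loss = pi * sigma_max * epsilon_max * sin(delta)
delta = 37 deg = 0.6458 rad
sin(delta) = 0.6018
E_loss = pi * 415524.0000 * 0.0357 * 0.6018
E_loss = 28046.4067


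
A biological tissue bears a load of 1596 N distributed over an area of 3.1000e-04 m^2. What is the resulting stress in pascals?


stress = F / A
stress = 1596 / 3.1000e-04
stress = 5.1484e+06


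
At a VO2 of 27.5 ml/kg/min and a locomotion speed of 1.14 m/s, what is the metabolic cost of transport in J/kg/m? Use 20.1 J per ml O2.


Power per kg = VO2 * 20.1 / 60
Power per kg = 27.5 * 20.1 / 60 = 9.2125 W/kg
Cost = power_per_kg / speed
Cost = 9.2125 / 1.14
Cost = 8.0811


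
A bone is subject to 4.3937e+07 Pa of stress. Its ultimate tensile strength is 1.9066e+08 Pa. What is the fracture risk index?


FRI = applied / ultimate
FRI = 4.3937e+07 / 1.9066e+08
FRI = 0.2304


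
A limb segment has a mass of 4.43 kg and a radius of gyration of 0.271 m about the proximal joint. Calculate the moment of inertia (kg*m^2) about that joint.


I = m * k^2
I = 4.43 * 0.271^2
k^2 = 0.0734
I = 0.3253


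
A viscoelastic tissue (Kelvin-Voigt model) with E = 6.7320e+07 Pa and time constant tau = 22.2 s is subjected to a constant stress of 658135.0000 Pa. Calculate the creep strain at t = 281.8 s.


epsilon(t) = (sigma/E) * (1 - exp(-t/tau))
sigma/E = 658135.0000 / 6.7320e+07 = 0.0098
exp(-t/tau) = exp(-281.8 / 22.2) = 3.0704e-06
epsilon = 0.0098 * (1 - 3.0704e-06)
epsilon = 0.0098


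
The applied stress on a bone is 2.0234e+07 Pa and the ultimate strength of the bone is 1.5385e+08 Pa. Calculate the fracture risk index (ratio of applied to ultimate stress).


FRI = applied / ultimate
FRI = 2.0234e+07 / 1.5385e+08
FRI = 0.1315


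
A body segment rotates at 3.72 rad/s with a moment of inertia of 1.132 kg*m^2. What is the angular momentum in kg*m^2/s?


L = I * omega
L = 1.132 * 3.72
L = 4.2110


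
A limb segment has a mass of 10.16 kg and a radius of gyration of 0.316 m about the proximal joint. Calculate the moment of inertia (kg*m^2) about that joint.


I = m * k^2
I = 10.16 * 0.316^2
k^2 = 0.0999
I = 1.0145


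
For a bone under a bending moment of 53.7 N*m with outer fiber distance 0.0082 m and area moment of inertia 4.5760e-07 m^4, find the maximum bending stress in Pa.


sigma = M * c / I
sigma = 53.7 * 0.0082 / 4.5760e-07
M * c = 0.4403
sigma = 962281.4685


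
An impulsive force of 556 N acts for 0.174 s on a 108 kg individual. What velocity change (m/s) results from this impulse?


J = F * dt = 556 * 0.174 = 96.7440 N*s
delta_v = J / m
delta_v = 96.7440 / 108
delta_v = 0.8958


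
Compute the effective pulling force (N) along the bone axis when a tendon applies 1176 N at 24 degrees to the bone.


F_eff = F_tendon * cos(theta)
theta = 24 deg = 0.4189 rad
cos(theta) = 0.9135
F_eff = 1176 * 0.9135
F_eff = 1074.3295


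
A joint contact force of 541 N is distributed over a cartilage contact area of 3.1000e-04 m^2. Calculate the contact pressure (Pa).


P = F / A
P = 541 / 3.1000e-04
P = 1.7452e+06


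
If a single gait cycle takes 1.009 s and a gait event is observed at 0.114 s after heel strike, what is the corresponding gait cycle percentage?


pct = (event_time / cycle_time) * 100
pct = (0.114 / 1.009) * 100
ratio = 0.1130
pct = 11.2983


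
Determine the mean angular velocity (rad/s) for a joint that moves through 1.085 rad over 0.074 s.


omega = delta_theta / delta_t
omega = 1.085 / 0.074
omega = 14.6622


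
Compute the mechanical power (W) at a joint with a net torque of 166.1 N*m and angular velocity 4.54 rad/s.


P = M * omega
P = 166.1 * 4.54
P = 754.0940


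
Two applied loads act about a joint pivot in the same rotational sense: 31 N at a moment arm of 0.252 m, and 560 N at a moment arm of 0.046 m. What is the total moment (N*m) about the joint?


M = F1 * d1 + F2 * d2
M = 31 * 0.252 + 560 * 0.046
M = 7.8120 + 25.7600
M = 33.5720


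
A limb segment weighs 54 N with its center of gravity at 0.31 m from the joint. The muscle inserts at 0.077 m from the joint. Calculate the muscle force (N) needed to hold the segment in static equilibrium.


F_muscle = W * d_load / d_muscle
F_muscle = 54 * 0.31 / 0.077
Numerator = 16.7400
F_muscle = 217.4026


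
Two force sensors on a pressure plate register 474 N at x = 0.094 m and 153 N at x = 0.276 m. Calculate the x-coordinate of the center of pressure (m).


COP_x = (F1*x1 + F2*x2) / (F1 + F2)
COP_x = (474*0.094 + 153*0.276) / (474 + 153)
Numerator = 86.7840
Denominator = 627
COP_x = 0.1384


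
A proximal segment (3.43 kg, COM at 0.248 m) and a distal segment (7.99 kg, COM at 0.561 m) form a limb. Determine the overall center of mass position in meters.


COM = (m1*x1 + m2*x2) / (m1 + m2)
COM = (3.43*0.248 + 7.99*0.561) / (3.43 + 7.99)
Numerator = 5.3330
Denominator = 11.4200
COM = 0.4670


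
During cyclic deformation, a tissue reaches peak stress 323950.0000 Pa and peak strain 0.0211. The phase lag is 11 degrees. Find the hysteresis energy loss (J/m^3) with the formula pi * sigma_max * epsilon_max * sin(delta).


E_loss = pi * sigma_max * epsilon_max * sin(delta)
delta = 11 deg = 0.1920 rad
sin(delta) = 0.1908
E_loss = pi * 323950.0000 * 0.0211 * 0.1908
E_loss = 4097.4075


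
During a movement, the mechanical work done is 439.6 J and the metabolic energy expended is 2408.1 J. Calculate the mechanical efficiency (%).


eta = (W_mech / E_meta) * 100
eta = (439.6 / 2408.1) * 100
ratio = 0.1826
eta = 18.2551


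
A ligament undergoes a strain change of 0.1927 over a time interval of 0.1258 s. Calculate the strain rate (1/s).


strain_rate = delta_strain / delta_t
strain_rate = 0.1927 / 0.1258
strain_rate = 1.5318


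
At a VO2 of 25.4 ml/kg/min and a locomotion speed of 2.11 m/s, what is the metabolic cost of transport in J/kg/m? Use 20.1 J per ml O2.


Power per kg = VO2 * 20.1 / 60
Power per kg = 25.4 * 20.1 / 60 = 8.5090 W/kg
Cost = power_per_kg / speed
Cost = 8.5090 / 2.11
Cost = 4.0327


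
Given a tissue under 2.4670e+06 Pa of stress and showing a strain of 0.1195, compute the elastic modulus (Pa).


E = stress / strain
E = 2.4670e+06 / 0.1195
E = 2.0644e+07


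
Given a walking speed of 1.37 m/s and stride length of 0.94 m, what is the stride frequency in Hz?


f = v / stride_length
f = 1.37 / 0.94
f = 1.4574


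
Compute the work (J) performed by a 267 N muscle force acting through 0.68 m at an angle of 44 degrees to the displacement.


W = F * d * cos(theta)
theta = 44 deg = 0.7679 rad
cos(theta) = 0.7193
W = 267 * 0.68 * 0.7193
W = 130.6033


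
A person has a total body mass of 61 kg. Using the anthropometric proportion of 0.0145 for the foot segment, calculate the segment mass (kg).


m_segment = body_mass * fraction
m_segment = 61 * 0.0145
m_segment = 0.8845


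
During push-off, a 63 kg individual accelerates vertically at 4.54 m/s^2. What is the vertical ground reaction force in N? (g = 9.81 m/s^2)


GRF = m * (g + a)
GRF = 63 * (9.81 + 4.54)
GRF = 63 * 14.3500
GRF = 904.0500


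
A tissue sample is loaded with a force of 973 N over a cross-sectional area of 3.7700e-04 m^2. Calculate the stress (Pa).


stress = F / A
stress = 973 / 3.7700e-04
stress = 2.5809e+06


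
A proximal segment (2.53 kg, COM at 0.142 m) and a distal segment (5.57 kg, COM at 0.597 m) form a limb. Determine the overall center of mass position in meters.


COM = (m1*x1 + m2*x2) / (m1 + m2)
COM = (2.53*0.142 + 5.57*0.597) / (2.53 + 5.57)
Numerator = 3.6845
Denominator = 8.1000
COM = 0.4549


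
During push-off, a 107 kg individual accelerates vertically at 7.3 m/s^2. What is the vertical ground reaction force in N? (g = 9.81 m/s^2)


GRF = m * (g + a)
GRF = 107 * (9.81 + 7.3)
GRF = 107 * 17.1100
GRF = 1830.7700


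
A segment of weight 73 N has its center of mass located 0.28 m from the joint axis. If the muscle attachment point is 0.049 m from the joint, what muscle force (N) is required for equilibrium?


F_muscle = W * d_load / d_muscle
F_muscle = 73 * 0.28 / 0.049
Numerator = 20.4400
F_muscle = 417.1429


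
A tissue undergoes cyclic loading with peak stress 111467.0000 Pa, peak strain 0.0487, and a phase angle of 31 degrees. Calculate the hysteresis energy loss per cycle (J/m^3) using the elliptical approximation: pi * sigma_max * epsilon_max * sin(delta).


E_loss = pi * sigma_max * epsilon_max * sin(delta)
delta = 31 deg = 0.5411 rad
sin(delta) = 0.5150
E_loss = pi * 111467.0000 * 0.0487 * 0.5150
E_loss = 8783.4368


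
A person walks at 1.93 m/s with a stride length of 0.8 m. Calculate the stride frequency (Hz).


f = v / stride_length
f = 1.93 / 0.8
f = 2.4125


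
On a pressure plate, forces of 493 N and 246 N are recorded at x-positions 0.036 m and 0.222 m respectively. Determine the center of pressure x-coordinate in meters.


COP_x = (F1*x1 + F2*x2) / (F1 + F2)
COP_x = (493*0.036 + 246*0.222) / (493 + 246)
Numerator = 72.3600
Denominator = 739
COP_x = 0.0979


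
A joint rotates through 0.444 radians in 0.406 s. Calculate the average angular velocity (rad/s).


omega = delta_theta / delta_t
omega = 0.444 / 0.406
omega = 1.0936


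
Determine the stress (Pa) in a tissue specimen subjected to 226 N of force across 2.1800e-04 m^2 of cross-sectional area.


stress = F / A
stress = 226 / 2.1800e-04
stress = 1.0367e+06


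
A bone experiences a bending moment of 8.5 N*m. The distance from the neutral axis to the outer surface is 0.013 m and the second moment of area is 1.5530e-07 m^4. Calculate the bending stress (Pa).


sigma = M * c / I
sigma = 8.5 * 0.013 / 1.5530e-07
M * c = 0.1105
sigma = 711526.0786


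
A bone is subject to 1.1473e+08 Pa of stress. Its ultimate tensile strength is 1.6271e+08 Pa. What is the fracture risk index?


FRI = applied / ultimate
FRI = 1.1473e+08 / 1.6271e+08
FRI = 0.7051


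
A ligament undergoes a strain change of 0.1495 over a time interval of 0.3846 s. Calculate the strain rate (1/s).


strain_rate = delta_strain / delta_t
strain_rate = 0.1495 / 0.3846
strain_rate = 0.3887


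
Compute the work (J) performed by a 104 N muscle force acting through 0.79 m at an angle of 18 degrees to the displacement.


W = F * d * cos(theta)
theta = 18 deg = 0.3142 rad
cos(theta) = 0.9511
W = 104 * 0.79 * 0.9511
W = 78.1388


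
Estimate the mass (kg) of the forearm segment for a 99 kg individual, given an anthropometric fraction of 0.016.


m_segment = body_mass * fraction
m_segment = 99 * 0.016
m_segment = 1.5840


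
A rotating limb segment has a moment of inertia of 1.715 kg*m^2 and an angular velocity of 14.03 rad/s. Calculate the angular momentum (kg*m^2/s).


L = I * omega
L = 1.715 * 14.03
L = 24.0615


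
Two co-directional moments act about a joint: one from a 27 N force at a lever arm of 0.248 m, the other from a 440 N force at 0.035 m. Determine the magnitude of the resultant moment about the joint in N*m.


M = F1 * d1 + F2 * d2
M = 27 * 0.248 + 440 * 0.035
M = 6.6960 + 15.4000
M = 22.0960


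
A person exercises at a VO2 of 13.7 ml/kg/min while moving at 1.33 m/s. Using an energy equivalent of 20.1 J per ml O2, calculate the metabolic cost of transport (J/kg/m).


Power per kg = VO2 * 20.1 / 60
Power per kg = 13.7 * 20.1 / 60 = 4.5895 W/kg
Cost = power_per_kg / speed
Cost = 4.5895 / 1.33
Cost = 3.4508


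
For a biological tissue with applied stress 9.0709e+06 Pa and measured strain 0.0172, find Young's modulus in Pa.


E = stress / strain
E = 9.0709e+06 / 0.0172
E = 5.2738e+08


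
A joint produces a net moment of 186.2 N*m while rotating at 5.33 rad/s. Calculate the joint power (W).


P = M * omega
P = 186.2 * 5.33
P = 992.4460


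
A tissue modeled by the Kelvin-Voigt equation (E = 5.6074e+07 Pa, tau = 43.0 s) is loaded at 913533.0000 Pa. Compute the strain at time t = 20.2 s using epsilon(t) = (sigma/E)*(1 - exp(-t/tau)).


epsilon(t) = (sigma/E) * (1 - exp(-t/tau))
sigma/E = 913533.0000 / 5.6074e+07 = 0.0163
exp(-t/tau) = exp(-20.2 / 43.0) = 0.6251
epsilon = 0.0163 * (1 - 0.6251)
epsilon = 0.0061


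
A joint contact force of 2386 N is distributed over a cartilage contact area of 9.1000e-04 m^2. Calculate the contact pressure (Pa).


P = F / A
P = 2386 / 9.1000e-04
P = 2.6220e+06


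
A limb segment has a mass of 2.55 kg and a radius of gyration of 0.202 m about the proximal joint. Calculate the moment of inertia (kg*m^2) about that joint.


I = m * k^2
I = 2.55 * 0.202^2
k^2 = 0.0408
I = 0.1041


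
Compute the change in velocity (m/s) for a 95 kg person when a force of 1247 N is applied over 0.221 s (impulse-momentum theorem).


J = F * dt = 1247 * 0.221 = 275.5870 N*s
delta_v = J / m
delta_v = 275.5870 / 95
delta_v = 2.9009


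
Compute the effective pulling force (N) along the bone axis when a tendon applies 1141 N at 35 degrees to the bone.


F_eff = F_tendon * cos(theta)
theta = 35 deg = 0.6109 rad
cos(theta) = 0.8192
F_eff = 1141 * 0.8192
F_eff = 934.6525


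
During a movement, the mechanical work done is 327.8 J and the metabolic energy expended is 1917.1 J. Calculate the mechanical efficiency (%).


eta = (W_mech / E_meta) * 100
eta = (327.8 / 1917.1) * 100
ratio = 0.1710
eta = 17.0987


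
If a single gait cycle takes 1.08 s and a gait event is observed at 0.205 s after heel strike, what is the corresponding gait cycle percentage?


pct = (event_time / cycle_time) * 100
pct = (0.205 / 1.08) * 100
ratio = 0.1898
pct = 18.9815


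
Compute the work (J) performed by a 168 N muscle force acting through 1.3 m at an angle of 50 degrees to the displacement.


W = F * d * cos(theta)
theta = 50 deg = 0.8727 rad
cos(theta) = 0.6428
W = 168 * 1.3 * 0.6428
W = 140.3848


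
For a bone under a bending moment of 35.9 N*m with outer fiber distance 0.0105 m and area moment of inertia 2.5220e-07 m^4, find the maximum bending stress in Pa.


sigma = M * c / I
sigma = 35.9 * 0.0105 / 2.5220e-07
M * c = 0.3770
sigma = 1.4946e+06


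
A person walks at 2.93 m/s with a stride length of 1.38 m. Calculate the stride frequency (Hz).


f = v / stride_length
f = 2.93 / 1.38
f = 2.1232


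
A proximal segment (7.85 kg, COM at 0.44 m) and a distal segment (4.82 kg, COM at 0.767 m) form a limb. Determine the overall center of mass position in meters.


COM = (m1*x1 + m2*x2) / (m1 + m2)
COM = (7.85*0.44 + 4.82*0.767) / (7.85 + 4.82)
Numerator = 7.1509
Denominator = 12.6700
COM = 0.5644


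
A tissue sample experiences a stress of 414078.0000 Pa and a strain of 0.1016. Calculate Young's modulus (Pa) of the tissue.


E = stress / strain
E = 414078.0000 / 0.1016
E = 4.0756e+06


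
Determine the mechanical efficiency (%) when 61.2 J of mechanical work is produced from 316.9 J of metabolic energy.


eta = (W_mech / E_meta) * 100
eta = (61.2 / 316.9) * 100
ratio = 0.1931
eta = 19.3121


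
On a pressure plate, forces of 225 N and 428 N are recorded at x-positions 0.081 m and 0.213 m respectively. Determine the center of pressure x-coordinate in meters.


COP_x = (F1*x1 + F2*x2) / (F1 + F2)
COP_x = (225*0.081 + 428*0.213) / (225 + 428)
Numerator = 109.3890
Denominator = 653
COP_x = 0.1675


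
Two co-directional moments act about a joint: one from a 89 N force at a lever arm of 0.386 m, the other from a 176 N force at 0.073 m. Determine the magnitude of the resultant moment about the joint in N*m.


M = F1 * d1 + F2 * d2
M = 89 * 0.386 + 176 * 0.073
M = 34.3540 + 12.8480
M = 47.2020


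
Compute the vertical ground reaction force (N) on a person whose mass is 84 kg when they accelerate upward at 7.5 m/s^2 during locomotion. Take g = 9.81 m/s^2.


GRF = m * (g + a)
GRF = 84 * (9.81 + 7.5)
GRF = 84 * 17.3100
GRF = 1454.0400


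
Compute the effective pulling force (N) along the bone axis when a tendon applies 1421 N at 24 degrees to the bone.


F_eff = F_tendon * cos(theta)
theta = 24 deg = 0.4189 rad
cos(theta) = 0.9135
F_eff = 1421 * 0.9135
F_eff = 1298.1481


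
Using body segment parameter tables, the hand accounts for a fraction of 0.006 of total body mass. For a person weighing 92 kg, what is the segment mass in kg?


m_segment = body_mass * fraction
m_segment = 92 * 0.006
m_segment = 0.5520


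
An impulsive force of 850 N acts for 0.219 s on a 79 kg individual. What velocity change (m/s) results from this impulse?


J = F * dt = 850 * 0.219 = 186.1500 N*s
delta_v = J / m
delta_v = 186.1500 / 79
delta_v = 2.3563


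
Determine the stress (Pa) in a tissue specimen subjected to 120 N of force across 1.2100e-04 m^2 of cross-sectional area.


stress = F / A
stress = 120 / 1.2100e-04
stress = 991735.5372


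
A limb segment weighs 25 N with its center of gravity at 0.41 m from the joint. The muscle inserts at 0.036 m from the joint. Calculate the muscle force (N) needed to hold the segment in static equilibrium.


F_muscle = W * d_load / d_muscle
F_muscle = 25 * 0.41 / 0.036
Numerator = 10.2500
F_muscle = 284.7222


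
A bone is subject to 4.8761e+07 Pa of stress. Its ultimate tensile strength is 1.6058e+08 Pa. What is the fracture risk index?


FRI = applied / ultimate
FRI = 4.8761e+07 / 1.6058e+08
FRI = 0.3037


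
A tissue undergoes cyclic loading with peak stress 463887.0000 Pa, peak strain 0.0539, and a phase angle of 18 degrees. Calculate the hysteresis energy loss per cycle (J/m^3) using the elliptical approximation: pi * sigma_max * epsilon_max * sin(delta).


E_loss = pi * sigma_max * epsilon_max * sin(delta)
delta = 18 deg = 0.3142 rad
sin(delta) = 0.3090
E_loss = pi * 463887.0000 * 0.0539 * 0.3090
E_loss = 24273.5448


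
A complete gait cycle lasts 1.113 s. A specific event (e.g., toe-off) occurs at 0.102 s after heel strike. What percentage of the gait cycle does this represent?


pct = (event_time / cycle_time) * 100
pct = (0.102 / 1.113) * 100
ratio = 0.0916
pct = 9.1644


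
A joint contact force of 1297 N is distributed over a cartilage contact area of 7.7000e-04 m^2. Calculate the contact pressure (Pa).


P = F / A
P = 1297 / 7.7000e-04
P = 1.6844e+06


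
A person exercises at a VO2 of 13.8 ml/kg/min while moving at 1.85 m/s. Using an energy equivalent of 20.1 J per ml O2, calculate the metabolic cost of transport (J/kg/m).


Power per kg = VO2 * 20.1 / 60
Power per kg = 13.8 * 20.1 / 60 = 4.6230 W/kg
Cost = power_per_kg / speed
Cost = 4.6230 / 1.85
Cost = 2.4989


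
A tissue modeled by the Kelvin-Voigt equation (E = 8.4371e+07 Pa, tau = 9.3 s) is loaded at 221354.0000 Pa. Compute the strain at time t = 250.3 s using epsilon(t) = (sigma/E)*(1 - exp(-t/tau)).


epsilon(t) = (sigma/E) * (1 - exp(-t/tau))
sigma/E = 221354.0000 / 8.4371e+07 = 0.0026
exp(-t/tau) = exp(-250.3 / 9.3) = 2.0484e-12
epsilon = 0.0026 * (1 - 2.0484e-12)
epsilon = 0.0026


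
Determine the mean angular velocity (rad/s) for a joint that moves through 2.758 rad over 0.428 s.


omega = delta_theta / delta_t
omega = 2.758 / 0.428
omega = 6.4439


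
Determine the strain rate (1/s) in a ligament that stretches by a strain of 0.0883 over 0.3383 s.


strain_rate = delta_strain / delta_t
strain_rate = 0.0883 / 0.3383
strain_rate = 0.2610


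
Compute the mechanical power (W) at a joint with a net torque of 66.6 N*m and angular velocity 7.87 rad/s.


P = M * omega
P = 66.6 * 7.87
P = 524.1420


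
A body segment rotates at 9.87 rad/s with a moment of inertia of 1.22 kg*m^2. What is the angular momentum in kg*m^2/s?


L = I * omega
L = 1.22 * 9.87
L = 12.0414


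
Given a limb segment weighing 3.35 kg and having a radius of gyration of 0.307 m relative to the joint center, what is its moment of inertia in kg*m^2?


I = m * k^2
I = 3.35 * 0.307^2
k^2 = 0.0942
I = 0.3157


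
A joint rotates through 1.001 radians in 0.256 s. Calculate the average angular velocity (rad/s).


omega = delta_theta / delta_t
omega = 1.001 / 0.256
omega = 3.9102


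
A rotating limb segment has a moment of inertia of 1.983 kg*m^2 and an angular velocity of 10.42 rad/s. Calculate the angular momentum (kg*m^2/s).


L = I * omega
L = 1.983 * 10.42
L = 20.6629


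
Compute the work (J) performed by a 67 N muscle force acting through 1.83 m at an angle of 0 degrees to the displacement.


W = F * d * cos(theta)
theta = 0 deg = 0.0000 rad
cos(theta) = 1.0000
W = 67 * 1.83 * 1.0000
W = 122.6100


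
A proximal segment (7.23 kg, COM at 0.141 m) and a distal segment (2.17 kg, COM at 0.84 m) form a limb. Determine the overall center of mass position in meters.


COM = (m1*x1 + m2*x2) / (m1 + m2)
COM = (7.23*0.141 + 2.17*0.84) / (7.23 + 2.17)
Numerator = 2.8422
Denominator = 9.4000
COM = 0.3024


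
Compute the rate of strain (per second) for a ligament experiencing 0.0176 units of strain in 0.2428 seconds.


strain_rate = delta_strain / delta_t
strain_rate = 0.0176 / 0.2428
strain_rate = 0.0725


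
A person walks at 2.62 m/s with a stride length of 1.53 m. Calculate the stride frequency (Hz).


f = v / stride_length
f = 2.62 / 1.53
f = 1.7124


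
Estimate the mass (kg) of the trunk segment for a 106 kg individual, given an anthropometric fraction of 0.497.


m_segment = body_mass * fraction
m_segment = 106 * 0.497
m_segment = 52.6820


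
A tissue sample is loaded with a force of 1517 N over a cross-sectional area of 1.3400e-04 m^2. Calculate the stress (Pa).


stress = F / A
stress = 1517 / 1.3400e-04
stress = 1.1321e+07


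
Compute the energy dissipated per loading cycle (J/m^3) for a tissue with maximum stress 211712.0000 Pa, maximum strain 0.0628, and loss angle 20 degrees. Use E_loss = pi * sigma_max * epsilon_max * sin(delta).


E_loss = pi * sigma_max * epsilon_max * sin(delta)
delta = 20 deg = 0.3491 rad
sin(delta) = 0.3420
E_loss = pi * 211712.0000 * 0.0628 * 0.3420
E_loss = 14285.8694


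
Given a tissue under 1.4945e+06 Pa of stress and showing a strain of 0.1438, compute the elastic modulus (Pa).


E = stress / strain
E = 1.4945e+06 / 0.1438
E = 1.0393e+07


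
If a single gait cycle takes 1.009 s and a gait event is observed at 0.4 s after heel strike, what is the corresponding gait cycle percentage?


pct = (event_time / cycle_time) * 100
pct = (0.4 / 1.009) * 100
ratio = 0.3964
pct = 39.6432


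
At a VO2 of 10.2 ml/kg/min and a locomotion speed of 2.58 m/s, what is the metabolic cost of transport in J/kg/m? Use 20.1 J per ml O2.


Power per kg = VO2 * 20.1 / 60
Power per kg = 10.2 * 20.1 / 60 = 3.4170 W/kg
Cost = power_per_kg / speed
Cost = 3.4170 / 2.58
Cost = 1.3244


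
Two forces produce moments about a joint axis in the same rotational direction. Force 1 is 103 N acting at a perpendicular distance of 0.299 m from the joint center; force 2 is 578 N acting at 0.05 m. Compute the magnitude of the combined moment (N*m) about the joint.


M = F1 * d1 + F2 * d2
M = 103 * 0.299 + 578 * 0.05
M = 30.7970 + 28.9000
M = 59.6970


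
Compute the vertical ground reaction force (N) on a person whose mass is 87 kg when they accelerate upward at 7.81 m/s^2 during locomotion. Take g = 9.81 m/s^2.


GRF = m * (g + a)
GRF = 87 * (9.81 + 7.81)
GRF = 87 * 17.6200
GRF = 1532.9400


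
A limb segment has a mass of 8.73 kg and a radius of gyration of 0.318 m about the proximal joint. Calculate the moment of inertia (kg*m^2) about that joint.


I = m * k^2
I = 8.73 * 0.318^2
k^2 = 0.1011
I = 0.8828


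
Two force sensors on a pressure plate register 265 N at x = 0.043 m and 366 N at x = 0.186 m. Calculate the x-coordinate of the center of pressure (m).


COP_x = (F1*x1 + F2*x2) / (F1 + F2)
COP_x = (265*0.043 + 366*0.186) / (265 + 366)
Numerator = 79.4710
Denominator = 631
COP_x = 0.1259


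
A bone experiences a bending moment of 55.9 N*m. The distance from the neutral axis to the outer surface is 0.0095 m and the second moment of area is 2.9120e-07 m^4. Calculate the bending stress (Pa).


sigma = M * c / I
sigma = 55.9 * 0.0095 / 2.9120e-07
M * c = 0.5311
sigma = 1.8237e+06


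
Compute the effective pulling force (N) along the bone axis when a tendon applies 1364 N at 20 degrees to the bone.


F_eff = F_tendon * cos(theta)
theta = 20 deg = 0.3491 rad
cos(theta) = 0.9397
F_eff = 1364 * 0.9397
F_eff = 1281.7407


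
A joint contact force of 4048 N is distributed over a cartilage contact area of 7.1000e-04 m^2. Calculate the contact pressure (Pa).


P = F / A
P = 4048 / 7.1000e-04
P = 5.7014e+06


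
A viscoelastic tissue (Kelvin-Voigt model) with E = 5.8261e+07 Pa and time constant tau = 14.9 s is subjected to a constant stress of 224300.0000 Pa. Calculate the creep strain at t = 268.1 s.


epsilon(t) = (sigma/E) * (1 - exp(-t/tau))
sigma/E = 224300.0000 / 5.8261e+07 = 0.0038
exp(-t/tau) = exp(-268.1 / 14.9) = 1.5333e-08
epsilon = 0.0038 * (1 - 1.5333e-08)
epsilon = 0.0038


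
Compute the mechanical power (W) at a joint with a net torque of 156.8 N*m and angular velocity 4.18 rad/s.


P = M * omega
P = 156.8 * 4.18
P = 655.4240


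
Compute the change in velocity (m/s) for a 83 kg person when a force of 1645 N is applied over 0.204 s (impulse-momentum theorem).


J = F * dt = 1645 * 0.204 = 335.5800 N*s
delta_v = J / m
delta_v = 335.5800 / 83
delta_v = 4.0431


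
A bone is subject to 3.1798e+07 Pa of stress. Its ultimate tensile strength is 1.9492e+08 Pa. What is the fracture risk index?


FRI = applied / ultimate
FRI = 3.1798e+07 / 1.9492e+08
FRI = 0.1631


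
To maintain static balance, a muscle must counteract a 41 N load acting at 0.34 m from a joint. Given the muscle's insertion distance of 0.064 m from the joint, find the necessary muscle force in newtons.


F_muscle = W * d_load / d_muscle
F_muscle = 41 * 0.34 / 0.064
Numerator = 13.9400
F_muscle = 217.8125


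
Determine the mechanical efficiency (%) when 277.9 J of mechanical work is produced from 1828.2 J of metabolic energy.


eta = (W_mech / E_meta) * 100
eta = (277.9 / 1828.2) * 100
ratio = 0.1520
eta = 15.2007


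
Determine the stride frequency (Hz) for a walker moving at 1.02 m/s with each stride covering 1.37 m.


f = v / stride_length
f = 1.02 / 1.37
f = 0.7445


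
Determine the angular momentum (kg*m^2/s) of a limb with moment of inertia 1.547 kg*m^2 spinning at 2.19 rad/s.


L = I * omega
L = 1.547 * 2.19
L = 3.3879


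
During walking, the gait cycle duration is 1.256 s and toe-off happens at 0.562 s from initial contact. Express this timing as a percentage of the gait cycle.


pct = (event_time / cycle_time) * 100
pct = (0.562 / 1.256) * 100
ratio = 0.4475
pct = 44.7452


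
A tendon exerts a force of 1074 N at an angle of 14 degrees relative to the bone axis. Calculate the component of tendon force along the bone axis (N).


F_eff = F_tendon * cos(theta)
theta = 14 deg = 0.2443 rad
cos(theta) = 0.9703
F_eff = 1074 * 0.9703
F_eff = 1042.0976


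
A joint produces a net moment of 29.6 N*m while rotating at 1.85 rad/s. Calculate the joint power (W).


P = M * omega
P = 29.6 * 1.85
P = 54.7600


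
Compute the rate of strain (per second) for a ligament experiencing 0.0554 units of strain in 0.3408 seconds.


strain_rate = delta_strain / delta_t
strain_rate = 0.0554 / 0.3408
strain_rate = 0.1626


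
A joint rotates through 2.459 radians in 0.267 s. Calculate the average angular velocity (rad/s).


omega = delta_theta / delta_t
omega = 2.459 / 0.267
omega = 9.2097


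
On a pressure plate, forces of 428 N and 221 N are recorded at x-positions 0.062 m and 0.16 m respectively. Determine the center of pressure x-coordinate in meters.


COP_x = (F1*x1 + F2*x2) / (F1 + F2)
COP_x = (428*0.062 + 221*0.16) / (428 + 221)
Numerator = 61.8960
Denominator = 649
COP_x = 0.0954


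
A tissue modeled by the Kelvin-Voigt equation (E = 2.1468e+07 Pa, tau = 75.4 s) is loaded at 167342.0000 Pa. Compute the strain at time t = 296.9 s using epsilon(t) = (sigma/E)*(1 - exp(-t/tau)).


epsilon(t) = (sigma/E) * (1 - exp(-t/tau))
sigma/E = 167342.0000 / 2.1468e+07 = 0.0078
exp(-t/tau) = exp(-296.9 / 75.4) = 0.0195
epsilon = 0.0078 * (1 - 0.0195)
epsilon = 0.0076


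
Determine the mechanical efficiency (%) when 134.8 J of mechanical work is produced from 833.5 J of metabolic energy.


eta = (W_mech / E_meta) * 100
eta = (134.8 / 833.5) * 100
ratio = 0.1617
eta = 16.1728


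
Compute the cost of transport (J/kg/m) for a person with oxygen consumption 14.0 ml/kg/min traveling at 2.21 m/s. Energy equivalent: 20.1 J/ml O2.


Power per kg = VO2 * 20.1 / 60
Power per kg = 14.0 * 20.1 / 60 = 4.6900 W/kg
Cost = power_per_kg / speed
Cost = 4.6900 / 2.21
Cost = 2.1222


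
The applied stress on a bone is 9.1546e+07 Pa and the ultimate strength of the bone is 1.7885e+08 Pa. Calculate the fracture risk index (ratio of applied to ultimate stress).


FRI = applied / ultimate
FRI = 9.1546e+07 / 1.7885e+08
FRI = 0.5119


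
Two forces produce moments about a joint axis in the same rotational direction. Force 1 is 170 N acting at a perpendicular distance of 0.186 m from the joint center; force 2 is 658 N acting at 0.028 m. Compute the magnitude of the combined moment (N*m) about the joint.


M = F1 * d1 + F2 * d2
M = 170 * 0.186 + 658 * 0.028
M = 31.6200 + 18.4240
M = 50.0440


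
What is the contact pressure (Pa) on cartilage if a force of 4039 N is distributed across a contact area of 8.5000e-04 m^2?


P = F / A
P = 4039 / 8.5000e-04
P = 4.7518e+06


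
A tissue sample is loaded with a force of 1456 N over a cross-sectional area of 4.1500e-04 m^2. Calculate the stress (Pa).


stress = F / A
stress = 1456 / 4.1500e-04
stress = 3.5084e+06


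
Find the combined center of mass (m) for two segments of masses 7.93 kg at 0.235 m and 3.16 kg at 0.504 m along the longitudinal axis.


COM = (m1*x1 + m2*x2) / (m1 + m2)
COM = (7.93*0.235 + 3.16*0.504) / (7.93 + 3.16)
Numerator = 3.4562
Denominator = 11.0900
COM = 0.3116


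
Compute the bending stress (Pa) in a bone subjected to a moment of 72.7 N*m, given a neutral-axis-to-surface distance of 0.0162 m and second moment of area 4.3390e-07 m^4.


sigma = M * c / I
sigma = 72.7 * 0.0162 / 4.3390e-07
M * c = 1.1777
sigma = 2.7143e+06


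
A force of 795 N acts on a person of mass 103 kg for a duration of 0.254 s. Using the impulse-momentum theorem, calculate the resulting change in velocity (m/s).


J = F * dt = 795 * 0.254 = 201.9300 N*s
delta_v = J / m
delta_v = 201.9300 / 103
delta_v = 1.9605


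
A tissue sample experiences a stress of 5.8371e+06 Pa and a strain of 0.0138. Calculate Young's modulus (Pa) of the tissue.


E = stress / strain
E = 5.8371e+06 / 0.0138
E = 4.2298e+08


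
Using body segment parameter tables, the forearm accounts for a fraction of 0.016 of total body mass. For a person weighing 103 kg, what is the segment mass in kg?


m_segment = body_mass * fraction
m_segment = 103 * 0.016
m_segment = 1.6480


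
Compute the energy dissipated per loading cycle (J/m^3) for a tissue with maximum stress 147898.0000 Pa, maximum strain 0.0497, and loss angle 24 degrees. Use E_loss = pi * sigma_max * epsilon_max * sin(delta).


E_loss = pi * sigma_max * epsilon_max * sin(delta)
delta = 24 deg = 0.4189 rad
sin(delta) = 0.4067
E_loss = pi * 147898.0000 * 0.0497 * 0.4067
E_loss = 9392.5142


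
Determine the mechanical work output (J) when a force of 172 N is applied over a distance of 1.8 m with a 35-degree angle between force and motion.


W = F * d * cos(theta)
theta = 35 deg = 0.6109 rad
cos(theta) = 0.8192
W = 172 * 1.8 * 0.8192
W = 253.6095


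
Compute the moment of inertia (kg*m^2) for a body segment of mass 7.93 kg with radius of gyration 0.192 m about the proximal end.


I = m * k^2
I = 7.93 * 0.192^2
k^2 = 0.0369
I = 0.2923


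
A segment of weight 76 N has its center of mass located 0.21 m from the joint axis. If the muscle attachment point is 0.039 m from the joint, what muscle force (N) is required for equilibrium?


F_muscle = W * d_load / d_muscle
F_muscle = 76 * 0.21 / 0.039
Numerator = 15.9600
F_muscle = 409.2308


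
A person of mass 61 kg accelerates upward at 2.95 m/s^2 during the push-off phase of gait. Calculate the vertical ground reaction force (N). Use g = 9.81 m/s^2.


GRF = m * (g + a)
GRF = 61 * (9.81 + 2.95)
GRF = 61 * 12.7600
GRF = 778.3600


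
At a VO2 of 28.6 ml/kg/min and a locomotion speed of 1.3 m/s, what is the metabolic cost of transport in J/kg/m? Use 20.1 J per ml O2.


Power per kg = VO2 * 20.1 / 60
Power per kg = 28.6 * 20.1 / 60 = 9.5810 W/kg
Cost = power_per_kg / speed
Cost = 9.5810 / 1.3
Cost = 7.3700


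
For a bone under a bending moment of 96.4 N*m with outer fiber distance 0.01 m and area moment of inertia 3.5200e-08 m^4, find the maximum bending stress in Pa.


sigma = M * c / I
sigma = 96.4 * 0.01 / 3.5200e-08
M * c = 0.9640
sigma = 2.7386e+07


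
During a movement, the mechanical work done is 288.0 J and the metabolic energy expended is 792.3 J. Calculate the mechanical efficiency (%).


eta = (W_mech / E_meta) * 100
eta = (288.0 / 792.3) * 100
ratio = 0.3635
eta = 36.3499


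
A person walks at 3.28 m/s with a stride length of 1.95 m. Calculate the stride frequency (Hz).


f = v / stride_length
f = 3.28 / 1.95
f = 1.6821


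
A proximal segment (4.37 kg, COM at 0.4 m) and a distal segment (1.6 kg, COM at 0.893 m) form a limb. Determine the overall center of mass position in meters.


COM = (m1*x1 + m2*x2) / (m1 + m2)
COM = (4.37*0.4 + 1.6*0.893) / (4.37 + 1.6)
Numerator = 3.1768
Denominator = 5.9700
COM = 0.5321


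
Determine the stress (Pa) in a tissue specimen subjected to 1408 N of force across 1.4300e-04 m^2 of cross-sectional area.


stress = F / A
stress = 1408 / 1.4300e-04
stress = 9.8462e+06


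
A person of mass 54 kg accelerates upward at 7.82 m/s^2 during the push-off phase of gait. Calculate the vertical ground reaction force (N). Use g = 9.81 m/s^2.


GRF = m * (g + a)
GRF = 54 * (9.81 + 7.82)
GRF = 54 * 17.6300
GRF = 952.0200


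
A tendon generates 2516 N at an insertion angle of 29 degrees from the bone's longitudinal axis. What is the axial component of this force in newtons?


F_eff = F_tendon * cos(theta)
theta = 29 deg = 0.5061 rad
cos(theta) = 0.8746
F_eff = 2516 * 0.8746
F_eff = 2200.5432


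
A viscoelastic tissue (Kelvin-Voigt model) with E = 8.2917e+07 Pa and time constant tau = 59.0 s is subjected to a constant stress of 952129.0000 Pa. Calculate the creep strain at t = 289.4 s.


epsilon(t) = (sigma/E) * (1 - exp(-t/tau))
sigma/E = 952129.0000 / 8.2917e+07 = 0.0115
exp(-t/tau) = exp(-289.4 / 59.0) = 0.0074
epsilon = 0.0115 * (1 - 0.0074)
epsilon = 0.0114


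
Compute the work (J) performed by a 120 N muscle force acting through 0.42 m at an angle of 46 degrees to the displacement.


W = F * d * cos(theta)
theta = 46 deg = 0.8029 rad
cos(theta) = 0.6947
W = 120 * 0.42 * 0.6947
W = 35.0108


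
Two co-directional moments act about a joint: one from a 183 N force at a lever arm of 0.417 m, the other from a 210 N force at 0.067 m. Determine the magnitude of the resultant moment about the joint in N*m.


M = F1 * d1 + F2 * d2
M = 183 * 0.417 + 210 * 0.067
M = 76.3110 + 14.0700
M = 90.3810
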